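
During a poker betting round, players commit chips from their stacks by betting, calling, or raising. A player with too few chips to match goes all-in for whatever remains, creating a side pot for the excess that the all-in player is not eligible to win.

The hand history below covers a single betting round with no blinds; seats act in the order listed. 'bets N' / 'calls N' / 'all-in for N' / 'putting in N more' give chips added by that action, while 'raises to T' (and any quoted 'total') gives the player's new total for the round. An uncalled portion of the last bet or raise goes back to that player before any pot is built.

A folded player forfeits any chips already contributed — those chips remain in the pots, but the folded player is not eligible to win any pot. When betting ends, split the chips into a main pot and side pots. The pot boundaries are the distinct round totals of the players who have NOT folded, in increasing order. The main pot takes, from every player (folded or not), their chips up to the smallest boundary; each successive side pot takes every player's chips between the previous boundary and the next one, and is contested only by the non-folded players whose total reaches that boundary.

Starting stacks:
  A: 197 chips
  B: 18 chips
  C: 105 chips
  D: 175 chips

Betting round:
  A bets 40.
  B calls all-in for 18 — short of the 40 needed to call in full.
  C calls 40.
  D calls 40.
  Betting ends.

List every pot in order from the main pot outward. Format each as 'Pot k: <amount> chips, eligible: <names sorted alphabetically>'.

Contributions: A=40, B=18, C=40, D=40
Pot levels (distinct totals of non-folded players): 18, 40
Layer 1-18: 18 each from A, B, C, D = 18*4 = 72 chips; eligible A, B, C, D
Layer 19-40: 22 each from A, C, D = 22*3 = 66 chips; eligible A, C, D

Pot 1: 72 chips, eligible: A, B, C, D
Pot 2: 66 chips, eligible: A, C, D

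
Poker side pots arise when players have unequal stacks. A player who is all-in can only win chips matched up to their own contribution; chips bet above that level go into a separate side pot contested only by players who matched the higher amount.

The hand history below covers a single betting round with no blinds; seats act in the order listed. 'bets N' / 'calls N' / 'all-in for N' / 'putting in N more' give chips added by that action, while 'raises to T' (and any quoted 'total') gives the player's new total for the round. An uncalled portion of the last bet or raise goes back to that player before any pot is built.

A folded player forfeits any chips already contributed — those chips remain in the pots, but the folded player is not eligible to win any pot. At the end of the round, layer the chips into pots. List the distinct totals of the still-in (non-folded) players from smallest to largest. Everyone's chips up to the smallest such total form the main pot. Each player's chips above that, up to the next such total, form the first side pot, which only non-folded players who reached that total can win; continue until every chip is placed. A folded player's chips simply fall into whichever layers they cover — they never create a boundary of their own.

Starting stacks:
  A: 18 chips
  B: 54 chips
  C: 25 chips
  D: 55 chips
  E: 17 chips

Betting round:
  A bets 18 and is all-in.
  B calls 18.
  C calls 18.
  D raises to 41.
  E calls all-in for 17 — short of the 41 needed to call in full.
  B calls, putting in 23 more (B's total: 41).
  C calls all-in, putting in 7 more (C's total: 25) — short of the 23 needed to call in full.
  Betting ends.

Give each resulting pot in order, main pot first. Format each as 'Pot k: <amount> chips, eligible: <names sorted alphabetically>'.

Contributions: A=18, B=41, C=25, D=41, E=17
Pot levels (distinct totals of non-folded players): 17, 18, 25, 41
Layer 1-17: 17 each from A, B, C, D, E = 17*5 = 85 chips; eligible A, B, C, D, E
Layer 18-18: 1 each from A, B, C, D = 1*4 = 4 chips; eligible A, B, C, D
Layer 19-25: 7 each from B, C, D = 7*3 = 21 chips; eligible B, C, D
Layer 26-41: 16 each from B, D = 16*2 = 32 chips; eligible B, D

Pot 1: 85 chips, eligible: A, B, C, D, E
Pot 2: 4 chips, eligible: A, B, C, D
Pot 3: 21 chips, eligible: B, C, D
Pot 4: 32 chips, eligible: B, D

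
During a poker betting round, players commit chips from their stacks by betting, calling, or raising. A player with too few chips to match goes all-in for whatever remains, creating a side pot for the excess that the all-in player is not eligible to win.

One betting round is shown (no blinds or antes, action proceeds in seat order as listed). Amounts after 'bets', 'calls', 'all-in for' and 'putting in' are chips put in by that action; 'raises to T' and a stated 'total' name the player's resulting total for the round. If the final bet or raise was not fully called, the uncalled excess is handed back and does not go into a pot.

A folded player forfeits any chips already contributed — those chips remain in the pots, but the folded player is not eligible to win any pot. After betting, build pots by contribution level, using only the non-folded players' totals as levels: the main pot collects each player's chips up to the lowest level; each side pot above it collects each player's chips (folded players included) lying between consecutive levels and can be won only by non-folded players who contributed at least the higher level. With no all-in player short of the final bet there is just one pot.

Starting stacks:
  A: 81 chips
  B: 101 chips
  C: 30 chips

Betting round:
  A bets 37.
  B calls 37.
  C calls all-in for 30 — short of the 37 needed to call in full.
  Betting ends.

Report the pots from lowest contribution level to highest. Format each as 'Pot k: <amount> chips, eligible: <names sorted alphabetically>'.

Contributions: A=37, B=37, C=30
Pot levels (distinct totals of non-folded players): 30, 37
Layer 1-30: 30 each from A, B, C = 30*3 = 90 chips; eligible A, B, C
Layer 31-37: 7 each from A, B = 7*2 = 14 chips; eligible A, B

Pot 1: 90 chips, eligible: A, B, C
Pot 2: 14 chips, eligible: A, B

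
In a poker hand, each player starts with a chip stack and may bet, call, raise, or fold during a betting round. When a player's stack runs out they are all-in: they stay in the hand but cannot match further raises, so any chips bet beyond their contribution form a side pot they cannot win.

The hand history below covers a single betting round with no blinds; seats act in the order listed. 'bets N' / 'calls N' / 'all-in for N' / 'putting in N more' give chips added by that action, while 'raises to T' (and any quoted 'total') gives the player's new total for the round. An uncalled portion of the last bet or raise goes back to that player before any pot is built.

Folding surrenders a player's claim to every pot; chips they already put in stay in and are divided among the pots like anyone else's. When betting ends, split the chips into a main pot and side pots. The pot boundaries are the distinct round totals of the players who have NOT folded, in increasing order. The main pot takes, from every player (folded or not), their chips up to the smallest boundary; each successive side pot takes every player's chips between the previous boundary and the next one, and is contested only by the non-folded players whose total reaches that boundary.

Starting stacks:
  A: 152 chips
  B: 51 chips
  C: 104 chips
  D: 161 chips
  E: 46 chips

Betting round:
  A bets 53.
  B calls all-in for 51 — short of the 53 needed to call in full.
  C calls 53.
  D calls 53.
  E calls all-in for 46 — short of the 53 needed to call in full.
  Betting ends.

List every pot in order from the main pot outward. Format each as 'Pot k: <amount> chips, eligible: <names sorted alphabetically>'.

Contributions: A=53, B=51, C=53, D=53, E=46
Pot levels (distinct totals of non-folded players): 46, 51, 53
Layer 1-46: 46 each from A, B, C, D, E = 46*5 = 230 chips; eligible A, B, C, D, E
Layer 47-51: 5 each from A, B, C, D = 5*4 = 20 chips; eligible A, B, C, D
Layer 52-53: 2 each from A, C, D = 2*3 = 6 chips; eligible A, C, D

Pot 1: 230 chips, eligible: A, B, C, D, E
Pot 2: 20 chips, eligible: A, B, C, D
Pot 3: 6 chips, eligible: A, C, D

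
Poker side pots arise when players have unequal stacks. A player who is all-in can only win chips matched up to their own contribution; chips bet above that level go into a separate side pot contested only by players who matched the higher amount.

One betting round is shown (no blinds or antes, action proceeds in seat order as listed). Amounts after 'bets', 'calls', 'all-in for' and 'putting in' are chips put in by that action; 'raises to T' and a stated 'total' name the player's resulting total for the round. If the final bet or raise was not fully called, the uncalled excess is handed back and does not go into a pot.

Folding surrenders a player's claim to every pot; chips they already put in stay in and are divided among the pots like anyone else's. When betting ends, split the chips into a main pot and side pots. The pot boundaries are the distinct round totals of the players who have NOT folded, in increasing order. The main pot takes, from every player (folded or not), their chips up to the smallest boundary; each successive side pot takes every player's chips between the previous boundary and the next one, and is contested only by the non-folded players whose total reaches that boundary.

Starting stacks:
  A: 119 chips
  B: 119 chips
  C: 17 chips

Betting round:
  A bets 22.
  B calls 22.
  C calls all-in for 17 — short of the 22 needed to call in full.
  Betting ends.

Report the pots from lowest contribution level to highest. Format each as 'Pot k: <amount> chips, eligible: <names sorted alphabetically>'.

Contributions: A=22, B=22, C=17
Pot levels (distinct totals of non-folded players): 17, 22
Layer 1-17: 17 each from A, B, C = 17*3 = 51 chips; eligible A, B, C
Layer 18-22: 5 each from A, B = 5*2 = 10 chips; eligible A, B

Pot 1: 51 chips, eligible: A, B, C
Pot 2: 10 chips, eligible: A, B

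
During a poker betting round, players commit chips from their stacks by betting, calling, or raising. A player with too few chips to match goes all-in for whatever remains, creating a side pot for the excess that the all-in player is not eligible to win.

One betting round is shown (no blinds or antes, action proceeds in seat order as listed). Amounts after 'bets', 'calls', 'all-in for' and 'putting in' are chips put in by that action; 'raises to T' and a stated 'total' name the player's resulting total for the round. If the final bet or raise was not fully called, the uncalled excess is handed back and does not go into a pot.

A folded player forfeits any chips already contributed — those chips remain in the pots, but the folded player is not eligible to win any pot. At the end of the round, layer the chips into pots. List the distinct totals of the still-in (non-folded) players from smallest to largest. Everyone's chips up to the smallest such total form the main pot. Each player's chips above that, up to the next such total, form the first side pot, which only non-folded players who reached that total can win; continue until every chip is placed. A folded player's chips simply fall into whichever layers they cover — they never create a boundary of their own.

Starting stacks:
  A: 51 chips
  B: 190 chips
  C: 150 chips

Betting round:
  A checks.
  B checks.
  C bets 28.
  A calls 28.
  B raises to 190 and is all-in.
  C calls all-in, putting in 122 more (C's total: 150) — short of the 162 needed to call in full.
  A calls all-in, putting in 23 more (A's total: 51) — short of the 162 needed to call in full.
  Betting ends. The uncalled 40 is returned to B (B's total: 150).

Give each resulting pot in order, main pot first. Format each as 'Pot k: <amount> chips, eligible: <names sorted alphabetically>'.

Contributions (after 40 returned to B): A=51, B=150, C=150
Pot levels (distinct totals of non-folded players): 51, 150
Layer 1-51: 51 each from A, B, C = 51*3 = 153 chips; eligible A, B, C
Layer 52-150: 99 each from B, C = 99*2 = 198 chips; eligible B, C

Pot 1: 153 chips, eligible: A, B, C
Pot 2: 198 chips, eligible: B, C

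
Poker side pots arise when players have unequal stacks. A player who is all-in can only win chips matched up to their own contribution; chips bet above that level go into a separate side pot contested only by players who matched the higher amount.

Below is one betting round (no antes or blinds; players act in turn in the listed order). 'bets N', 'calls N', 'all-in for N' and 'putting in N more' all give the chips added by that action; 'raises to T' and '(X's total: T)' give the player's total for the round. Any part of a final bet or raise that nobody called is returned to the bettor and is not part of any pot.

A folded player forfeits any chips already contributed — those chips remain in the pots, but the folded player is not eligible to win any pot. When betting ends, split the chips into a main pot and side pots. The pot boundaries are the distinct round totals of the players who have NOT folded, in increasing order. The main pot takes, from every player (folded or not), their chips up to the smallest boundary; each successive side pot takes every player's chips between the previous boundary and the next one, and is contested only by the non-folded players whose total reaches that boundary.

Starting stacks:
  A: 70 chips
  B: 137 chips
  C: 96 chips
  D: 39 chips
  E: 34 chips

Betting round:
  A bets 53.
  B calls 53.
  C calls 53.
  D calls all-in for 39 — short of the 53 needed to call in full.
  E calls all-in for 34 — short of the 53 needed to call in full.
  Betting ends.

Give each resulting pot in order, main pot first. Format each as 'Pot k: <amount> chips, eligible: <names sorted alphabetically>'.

Pot 1: 170 chips, eligible: A, B, C, D, E
Pot 2: 20 chips, eligible: A, B, C, D
Pot 3: 42 chips, eligible: A, B, C

Derivation:
Contributions: A=53, B=53, C=53, D=39, E=34
Pot levels (distinct totals of non-folded players): 34, 39, 53
Layer 1-34: 34 each from A, B, C, D, E = 34*5 = 170 chips; eligible A, B, C, D, E
Layer 35-39: 5 each from A, B, C, D = 5*4 = 20 chips; eligible A, B, C, D
Layer 40-53: 14 each from A, B, C = 14*3 = 42 chips; eligible A, B, C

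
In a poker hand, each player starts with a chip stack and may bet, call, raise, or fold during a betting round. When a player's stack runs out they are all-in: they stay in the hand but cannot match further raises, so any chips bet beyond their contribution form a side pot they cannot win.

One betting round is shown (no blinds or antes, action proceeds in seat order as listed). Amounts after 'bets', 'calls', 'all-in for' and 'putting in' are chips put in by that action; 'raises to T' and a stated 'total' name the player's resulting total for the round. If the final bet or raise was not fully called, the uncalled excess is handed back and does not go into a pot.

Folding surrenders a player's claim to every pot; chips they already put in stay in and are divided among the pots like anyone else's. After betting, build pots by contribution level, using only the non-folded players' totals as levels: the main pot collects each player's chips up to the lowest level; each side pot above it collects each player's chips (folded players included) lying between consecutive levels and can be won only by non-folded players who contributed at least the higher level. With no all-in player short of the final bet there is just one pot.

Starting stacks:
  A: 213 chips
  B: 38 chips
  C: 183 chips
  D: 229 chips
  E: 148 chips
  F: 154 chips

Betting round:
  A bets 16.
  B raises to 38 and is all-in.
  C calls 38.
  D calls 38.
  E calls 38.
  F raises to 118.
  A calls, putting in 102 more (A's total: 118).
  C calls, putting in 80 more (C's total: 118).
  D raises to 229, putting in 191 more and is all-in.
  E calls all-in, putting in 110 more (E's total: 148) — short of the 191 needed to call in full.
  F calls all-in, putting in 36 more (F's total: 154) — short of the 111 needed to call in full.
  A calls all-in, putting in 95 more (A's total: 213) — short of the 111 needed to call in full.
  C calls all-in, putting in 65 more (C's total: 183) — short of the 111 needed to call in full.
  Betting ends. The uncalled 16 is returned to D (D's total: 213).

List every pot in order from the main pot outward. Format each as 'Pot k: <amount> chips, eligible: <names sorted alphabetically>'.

Pot 1: 228 chips, eligible: A, B, C, D, E, F
Pot 2: 550 chips, eligible: A, C, D, E, F
Pot 3: 24 chips, eligible: A, C, D, F
Pot 4: 87 chips, eligible: A, C, D
Pot 5: 60 chips, eligible: A, D

Derivation:
Contributions (after 16 returned to D): A=213, B=38, C=183, D=213, E=148, F=154
Pot levels (distinct totals of non-folded players): 38, 148, 154, 183, 213
Layer 1-38: 38 each from A, B, C, D, E, F = 38*6 = 228 chips; eligible A, B, C, D, E, F
Layer 39-148: 110 each from A, C, D, E, F = 110*5 = 550 chips; eligible A, C, D, E, F
Layer 149-154: 6 each from A, C, D, F = 6*4 = 24 chips; eligible A, C, D, F
Layer 155-183: 29 each from A, C, D = 29*3 = 87 chips; eligible A, C, D
Layer 184-213: 30 each from A, D = 30*2 = 60 chips; eligible A, D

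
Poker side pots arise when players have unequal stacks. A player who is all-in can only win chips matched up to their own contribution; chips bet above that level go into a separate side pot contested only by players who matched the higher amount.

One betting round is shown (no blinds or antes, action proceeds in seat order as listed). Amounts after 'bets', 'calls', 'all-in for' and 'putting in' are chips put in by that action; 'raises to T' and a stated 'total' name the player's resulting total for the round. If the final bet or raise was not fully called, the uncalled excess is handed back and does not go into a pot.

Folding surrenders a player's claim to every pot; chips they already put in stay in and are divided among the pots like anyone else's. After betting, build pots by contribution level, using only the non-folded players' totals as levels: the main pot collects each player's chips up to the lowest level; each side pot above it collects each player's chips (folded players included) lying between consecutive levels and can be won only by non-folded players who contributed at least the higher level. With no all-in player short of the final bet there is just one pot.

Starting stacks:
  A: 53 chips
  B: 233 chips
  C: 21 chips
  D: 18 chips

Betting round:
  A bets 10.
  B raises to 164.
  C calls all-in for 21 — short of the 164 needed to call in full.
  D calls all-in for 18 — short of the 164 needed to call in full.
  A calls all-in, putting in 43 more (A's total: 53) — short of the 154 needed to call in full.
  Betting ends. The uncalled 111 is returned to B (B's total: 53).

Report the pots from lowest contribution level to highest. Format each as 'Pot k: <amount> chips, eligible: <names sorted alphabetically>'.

Pot 1: 72 chips, eligible: A, B, C, D
Pot 2: 9 chips, eligible: A, B, C
Pot 3: 64 chips, eligible: A, B

Derivation:
Contributions (after 111 returned to B): A=53, B=53, C=21, D=18
Pot levels (distinct totals of non-folded players): 18, 21, 53
Layer 1-18: 18 each from A, B, C, D = 18*4 = 72 chips; eligible A, B, C, D
Layer 19-21: 3 each from A, B, C = 3*3 = 9 chips; eligible A, B, C
Layer 22-53: 32 each from A, B = 32*2 = 64 chips; eligible A, B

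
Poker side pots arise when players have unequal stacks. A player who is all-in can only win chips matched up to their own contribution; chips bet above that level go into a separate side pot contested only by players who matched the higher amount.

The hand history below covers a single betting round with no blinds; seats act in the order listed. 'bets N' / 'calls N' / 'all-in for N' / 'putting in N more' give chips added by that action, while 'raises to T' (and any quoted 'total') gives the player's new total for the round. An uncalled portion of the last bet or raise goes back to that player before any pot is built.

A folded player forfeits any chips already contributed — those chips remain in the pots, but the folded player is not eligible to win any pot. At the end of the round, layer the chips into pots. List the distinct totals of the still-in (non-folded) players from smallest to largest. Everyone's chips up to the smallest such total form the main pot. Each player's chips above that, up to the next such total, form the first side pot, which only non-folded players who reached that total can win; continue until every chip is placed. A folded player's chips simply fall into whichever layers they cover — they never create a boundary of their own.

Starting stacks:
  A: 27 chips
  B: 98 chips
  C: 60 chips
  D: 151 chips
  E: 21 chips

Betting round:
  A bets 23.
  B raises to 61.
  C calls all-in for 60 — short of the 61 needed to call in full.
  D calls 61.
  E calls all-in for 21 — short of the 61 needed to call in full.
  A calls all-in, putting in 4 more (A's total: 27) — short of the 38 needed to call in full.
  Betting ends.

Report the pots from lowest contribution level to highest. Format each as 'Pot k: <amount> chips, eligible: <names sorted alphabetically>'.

Pot 1: 105 chips, eligible: A, B, C, D, E
Pot 2: 24 chips, eligible: A, B, C, D
Pot 3: 99 chips, eligible: B, C, D
Pot 4: 2 chips, eligible: B, D

Derivation:
Contributions: A=27, B=61, C=60, D=61, E=21
Pot levels (distinct totals of non-folded players): 21, 27, 60, 61
Layer 1-21: 21 each from A, B, C, D, E = 21*5 = 105 chips; eligible A, B, C, D, E
Layer 22-27: 6 each from A, B, C, D = 6*4 = 24 chips; eligible A, B, C, D
Layer 28-60: 33 each from B, C, D = 33*3 = 99 chips; eligible B, C, D
Layer 61-61: 1 each from B, D = 1*2 = 2 chips; eligible B, D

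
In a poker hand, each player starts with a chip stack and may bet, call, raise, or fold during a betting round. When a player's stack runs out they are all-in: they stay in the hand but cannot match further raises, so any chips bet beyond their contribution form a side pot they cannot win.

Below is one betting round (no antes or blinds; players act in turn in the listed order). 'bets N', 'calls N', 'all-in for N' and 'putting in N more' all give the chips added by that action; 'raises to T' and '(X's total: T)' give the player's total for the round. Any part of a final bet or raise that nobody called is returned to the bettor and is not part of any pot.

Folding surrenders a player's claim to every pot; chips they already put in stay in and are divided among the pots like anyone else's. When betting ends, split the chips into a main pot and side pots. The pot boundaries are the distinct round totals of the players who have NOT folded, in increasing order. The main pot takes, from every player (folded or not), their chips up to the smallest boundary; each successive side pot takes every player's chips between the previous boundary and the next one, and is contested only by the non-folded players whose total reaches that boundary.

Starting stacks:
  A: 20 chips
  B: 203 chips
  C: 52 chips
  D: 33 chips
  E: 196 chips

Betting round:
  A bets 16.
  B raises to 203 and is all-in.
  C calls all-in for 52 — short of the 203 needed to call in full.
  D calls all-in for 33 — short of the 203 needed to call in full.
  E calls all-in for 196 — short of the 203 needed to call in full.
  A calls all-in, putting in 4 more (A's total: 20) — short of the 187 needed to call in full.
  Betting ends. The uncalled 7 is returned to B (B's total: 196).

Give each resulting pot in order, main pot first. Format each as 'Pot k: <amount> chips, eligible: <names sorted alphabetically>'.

Pot 1: 100 chips, eligible: A, B, C, D, E
Pot 2: 52 chips, eligible: B, C, D, E
Pot 3: 57 chips, eligible: B, C, E
Pot 4: 288 chips, eligible: B, E

Derivation:
Contributions (after 7 returned to B): A=20, B=196, C=52, D=33, E=196
Pot levels (distinct totals of non-folded players): 20, 33, 52, 196
Layer 1-20: 20 each from A, B, C, D, E = 20*5 = 100 chips; eligible A, B, C, D, E
Layer 21-33: 13 each from B, C, D, E = 13*4 = 52 chips; eligible B, C, D, E
Layer 34-52: 19 each from B, C, E = 19*3 = 57 chips; eligible B, C, E
Layer 53-196: 144 each from B, E = 144*2 = 288 chips; eligible B, E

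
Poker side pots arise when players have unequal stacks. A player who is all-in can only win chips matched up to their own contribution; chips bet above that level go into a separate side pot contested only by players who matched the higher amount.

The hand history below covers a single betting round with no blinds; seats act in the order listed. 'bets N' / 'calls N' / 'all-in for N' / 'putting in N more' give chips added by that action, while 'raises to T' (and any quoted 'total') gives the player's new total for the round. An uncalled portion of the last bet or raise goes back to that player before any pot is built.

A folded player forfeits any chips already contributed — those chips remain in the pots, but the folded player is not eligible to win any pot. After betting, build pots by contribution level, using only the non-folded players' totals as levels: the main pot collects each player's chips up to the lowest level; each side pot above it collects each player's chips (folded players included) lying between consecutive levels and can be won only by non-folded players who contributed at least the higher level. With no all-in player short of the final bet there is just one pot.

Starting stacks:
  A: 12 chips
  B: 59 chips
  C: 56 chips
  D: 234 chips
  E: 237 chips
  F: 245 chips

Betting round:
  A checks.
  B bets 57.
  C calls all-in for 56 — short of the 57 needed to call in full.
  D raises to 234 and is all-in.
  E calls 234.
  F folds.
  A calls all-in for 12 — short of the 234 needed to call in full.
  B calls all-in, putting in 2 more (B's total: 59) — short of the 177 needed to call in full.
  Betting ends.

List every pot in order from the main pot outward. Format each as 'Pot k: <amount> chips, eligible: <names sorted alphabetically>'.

Contributions: A=12, B=59, C=56, D=234, E=234
Folded: F
Pot levels (distinct totals of non-folded players): 12, 56, 59, 234
Layer 1-12: 12 each from A, B, C, D, E = 12*5 = 60 chips; eligible A, B, C, D, E
Layer 13-56: 44 each from B, C, D, E = 44*4 = 176 chips; eligible B, C, D, E
Layer 57-59: 3 each from B, D, E = 3*3 = 9 chips; eligible B, D, E
Layer 60-234: 175 each from D, E = 175*2 = 350 chips; eligible D, E

Pot 1: 60 chips, eligible: A, B, C, D, E
Pot 2: 176 chips, eligible: B, C, D, E
Pot 3: 9 chips, eligible: B, D, E
Pot 4: 350 chips, eligible: D, E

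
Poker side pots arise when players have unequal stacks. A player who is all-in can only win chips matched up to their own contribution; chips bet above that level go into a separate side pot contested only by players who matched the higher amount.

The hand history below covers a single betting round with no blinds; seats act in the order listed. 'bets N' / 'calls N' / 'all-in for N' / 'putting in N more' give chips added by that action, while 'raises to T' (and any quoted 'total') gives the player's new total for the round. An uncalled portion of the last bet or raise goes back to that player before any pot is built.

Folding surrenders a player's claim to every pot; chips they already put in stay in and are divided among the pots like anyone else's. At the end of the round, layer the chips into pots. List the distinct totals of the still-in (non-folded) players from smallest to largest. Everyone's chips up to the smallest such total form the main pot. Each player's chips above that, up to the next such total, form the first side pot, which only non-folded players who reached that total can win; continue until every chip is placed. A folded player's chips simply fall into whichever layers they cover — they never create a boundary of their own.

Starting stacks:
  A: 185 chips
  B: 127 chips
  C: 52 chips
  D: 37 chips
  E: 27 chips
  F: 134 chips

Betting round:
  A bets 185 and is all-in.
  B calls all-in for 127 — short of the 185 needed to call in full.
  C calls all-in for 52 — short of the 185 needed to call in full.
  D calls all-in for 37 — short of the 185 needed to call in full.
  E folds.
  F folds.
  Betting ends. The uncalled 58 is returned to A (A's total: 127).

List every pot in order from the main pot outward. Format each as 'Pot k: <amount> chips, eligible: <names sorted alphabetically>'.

Contributions (after 58 returned to A): A=127, B=127, C=52, D=37
Folded: E, F
Pot levels (distinct totals of non-folded players): 37, 52, 127
Layer 1-37: 37 each from A, B, C, D = 37*4 = 148 chips; eligible A, B, C, D
Layer 38-52: 15 each from A, B, C = 15*3 = 45 chips; eligible A, B, C
Layer 53-127: 75 each from A, B = 75*2 = 150 chips; eligible A, B

Pot 1: 148 chips, eligible: A, B, C, D
Pot 2: 45 chips, eligible: A, B, C
Pot 3: 150 chips, eligible: A, B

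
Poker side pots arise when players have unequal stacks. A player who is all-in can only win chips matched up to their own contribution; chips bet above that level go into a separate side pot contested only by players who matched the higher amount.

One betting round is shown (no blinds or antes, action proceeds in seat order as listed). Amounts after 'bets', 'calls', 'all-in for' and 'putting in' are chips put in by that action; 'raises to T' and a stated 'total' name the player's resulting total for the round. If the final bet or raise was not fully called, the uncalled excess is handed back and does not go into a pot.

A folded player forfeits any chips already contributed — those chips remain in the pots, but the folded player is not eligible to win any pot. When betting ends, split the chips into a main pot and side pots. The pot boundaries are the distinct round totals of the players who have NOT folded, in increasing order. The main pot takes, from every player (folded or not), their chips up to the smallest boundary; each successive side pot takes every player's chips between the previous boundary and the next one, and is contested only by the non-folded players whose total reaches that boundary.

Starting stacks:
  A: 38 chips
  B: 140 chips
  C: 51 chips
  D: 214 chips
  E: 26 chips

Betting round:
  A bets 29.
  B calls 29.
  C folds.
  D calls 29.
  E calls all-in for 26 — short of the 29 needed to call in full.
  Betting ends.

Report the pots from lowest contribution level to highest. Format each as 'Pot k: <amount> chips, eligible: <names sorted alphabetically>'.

Contributions: A=29, B=29, D=29, E=26
Folded: C
Pot levels (distinct totals of non-folded players): 26, 29
Layer 1-26: 26 each from A, B, D, E = 26*4 = 104 chips; eligible A, B, D, E
Layer 27-29: 3 each from A, B, D = 3*3 = 9 chips; eligible A, B, D

Pot 1: 104 chips, eligible: A, B, D, E
Pot 2: 9 chips, eligible: A, B, D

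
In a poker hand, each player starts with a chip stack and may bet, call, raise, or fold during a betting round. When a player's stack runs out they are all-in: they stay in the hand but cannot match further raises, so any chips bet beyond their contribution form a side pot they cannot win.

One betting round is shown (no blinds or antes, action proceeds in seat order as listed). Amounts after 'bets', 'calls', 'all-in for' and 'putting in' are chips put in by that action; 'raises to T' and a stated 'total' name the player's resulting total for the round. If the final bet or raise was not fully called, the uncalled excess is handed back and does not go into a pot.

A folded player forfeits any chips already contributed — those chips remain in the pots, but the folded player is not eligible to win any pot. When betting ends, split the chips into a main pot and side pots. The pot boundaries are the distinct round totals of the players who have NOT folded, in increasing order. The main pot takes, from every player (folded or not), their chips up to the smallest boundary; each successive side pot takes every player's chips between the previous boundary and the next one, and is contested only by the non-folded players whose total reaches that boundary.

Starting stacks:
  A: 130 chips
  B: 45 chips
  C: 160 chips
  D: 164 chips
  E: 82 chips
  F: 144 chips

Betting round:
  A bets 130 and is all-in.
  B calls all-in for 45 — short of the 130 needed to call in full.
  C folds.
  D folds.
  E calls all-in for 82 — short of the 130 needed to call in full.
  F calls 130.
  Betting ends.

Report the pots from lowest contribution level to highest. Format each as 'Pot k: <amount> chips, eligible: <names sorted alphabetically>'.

Contributions: A=130, B=45, E=82, F=130
Folded: C, D
Pot levels (distinct totals of non-folded players): 45, 82, 130
Layer 1-45: 45 each from A, B, E, F = 45*4 = 180 chips; eligible A, B, E, F
Layer 46-82: 37 each from A, E, F = 37*3 = 111 chips; eligible A, E, F
Layer 83-130: 48 each from A, F = 48*2 = 96 chips; eligible A, F

Pot 1: 180 chips, eligible: A, B, E, F
Pot 2: 111 chips, eligible: A, E, F
Pot 3: 96 chips, eligible: A, F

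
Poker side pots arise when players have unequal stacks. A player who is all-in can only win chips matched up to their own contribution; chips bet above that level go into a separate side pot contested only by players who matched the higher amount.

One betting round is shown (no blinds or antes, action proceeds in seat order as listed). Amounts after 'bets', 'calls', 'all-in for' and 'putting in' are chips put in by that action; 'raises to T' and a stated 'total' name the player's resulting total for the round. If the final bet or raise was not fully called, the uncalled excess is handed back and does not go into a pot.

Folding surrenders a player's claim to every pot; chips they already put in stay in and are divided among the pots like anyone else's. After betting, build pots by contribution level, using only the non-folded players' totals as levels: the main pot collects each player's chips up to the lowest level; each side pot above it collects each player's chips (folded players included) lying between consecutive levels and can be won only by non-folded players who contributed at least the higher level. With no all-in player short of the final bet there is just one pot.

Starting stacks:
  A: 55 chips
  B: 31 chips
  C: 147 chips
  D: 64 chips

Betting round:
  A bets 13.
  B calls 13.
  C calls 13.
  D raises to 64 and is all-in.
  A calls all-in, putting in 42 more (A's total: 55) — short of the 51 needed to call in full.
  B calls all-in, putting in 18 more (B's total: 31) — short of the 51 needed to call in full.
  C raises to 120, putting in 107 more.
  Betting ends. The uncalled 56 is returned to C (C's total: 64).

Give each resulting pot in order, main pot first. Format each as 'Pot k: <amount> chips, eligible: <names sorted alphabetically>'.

Pot 1: 124 chips, eligible: A, B, C, D
Pot 2: 72 chips, eligible: A, C, D
Pot 3: 18 chips, eligible: C, D

Derivation:
Contributions (after 56 returned to C): A=55, B=31, C=64, D=64
Pot levels (distinct totals of non-folded players): 31, 55, 64
Layer 1-31: 31 each from A, B, C, D = 31*4 = 124 chips; eligible A, B, C, D
Layer 32-55: 24 each from A, C, D = 24*3 = 72 chips; eligible A, C, D
Layer 56-64: 9 each from C, D = 9*2 = 18 chips; eligible C, D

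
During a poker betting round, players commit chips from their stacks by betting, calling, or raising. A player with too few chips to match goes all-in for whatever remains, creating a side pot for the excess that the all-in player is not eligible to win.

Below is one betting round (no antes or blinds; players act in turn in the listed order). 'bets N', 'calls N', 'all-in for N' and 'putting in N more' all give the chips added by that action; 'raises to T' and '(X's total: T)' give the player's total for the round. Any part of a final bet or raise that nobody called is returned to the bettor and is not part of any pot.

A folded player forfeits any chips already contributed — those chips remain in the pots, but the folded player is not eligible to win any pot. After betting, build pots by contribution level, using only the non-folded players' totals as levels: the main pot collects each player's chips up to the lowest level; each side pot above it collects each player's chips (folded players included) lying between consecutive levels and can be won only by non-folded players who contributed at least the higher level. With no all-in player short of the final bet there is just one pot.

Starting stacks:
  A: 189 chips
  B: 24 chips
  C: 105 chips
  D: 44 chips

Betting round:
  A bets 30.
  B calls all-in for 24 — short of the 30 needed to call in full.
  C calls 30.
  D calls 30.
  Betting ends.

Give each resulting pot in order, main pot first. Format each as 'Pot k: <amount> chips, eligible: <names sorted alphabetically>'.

Pot 1: 96 chips, eligible: A, B, C, D
Pot 2: 18 chips, eligible: A, C, D

Derivation:
Contributions: A=30, B=24, C=30, D=30
Pot levels (distinct totals of non-folded players): 24, 30
Layer 1-24: 24 each from A, B, C, D = 24*4 = 96 chips; eligible A, B, C, D
Layer 25-30: 6 each from A, C, D = 6*3 = 18 chips; eligible A, C, D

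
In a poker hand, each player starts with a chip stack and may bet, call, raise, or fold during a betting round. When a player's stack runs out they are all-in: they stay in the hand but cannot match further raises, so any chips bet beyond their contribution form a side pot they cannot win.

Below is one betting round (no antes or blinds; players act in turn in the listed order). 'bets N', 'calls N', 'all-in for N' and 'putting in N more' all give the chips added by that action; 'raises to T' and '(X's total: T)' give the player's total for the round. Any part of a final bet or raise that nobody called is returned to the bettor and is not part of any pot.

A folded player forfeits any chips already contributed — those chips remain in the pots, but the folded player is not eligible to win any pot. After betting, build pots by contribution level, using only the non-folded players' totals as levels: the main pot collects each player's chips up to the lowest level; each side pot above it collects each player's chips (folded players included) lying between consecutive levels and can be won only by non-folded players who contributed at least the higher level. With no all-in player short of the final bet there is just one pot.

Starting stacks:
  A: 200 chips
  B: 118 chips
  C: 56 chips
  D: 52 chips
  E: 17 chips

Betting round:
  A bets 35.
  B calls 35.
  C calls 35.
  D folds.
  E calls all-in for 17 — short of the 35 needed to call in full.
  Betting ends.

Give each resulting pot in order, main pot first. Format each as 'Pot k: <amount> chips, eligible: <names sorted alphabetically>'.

Pot 1: 68 chips, eligible: A, B, C, E
Pot 2: 54 chips, eligible: A, B, C

Derivation:
Contributions: A=35, B=35, C=35, E=17
Folded: D
Pot levels (distinct totals of non-folded players): 17, 35
Layer 1-17: 17 each from A, B, C, E = 17*4 = 68 chips; eligible A, B, C, E
Layer 18-35: 18 each from A, B, C = 18*3 = 54 chips; eligible A, B, C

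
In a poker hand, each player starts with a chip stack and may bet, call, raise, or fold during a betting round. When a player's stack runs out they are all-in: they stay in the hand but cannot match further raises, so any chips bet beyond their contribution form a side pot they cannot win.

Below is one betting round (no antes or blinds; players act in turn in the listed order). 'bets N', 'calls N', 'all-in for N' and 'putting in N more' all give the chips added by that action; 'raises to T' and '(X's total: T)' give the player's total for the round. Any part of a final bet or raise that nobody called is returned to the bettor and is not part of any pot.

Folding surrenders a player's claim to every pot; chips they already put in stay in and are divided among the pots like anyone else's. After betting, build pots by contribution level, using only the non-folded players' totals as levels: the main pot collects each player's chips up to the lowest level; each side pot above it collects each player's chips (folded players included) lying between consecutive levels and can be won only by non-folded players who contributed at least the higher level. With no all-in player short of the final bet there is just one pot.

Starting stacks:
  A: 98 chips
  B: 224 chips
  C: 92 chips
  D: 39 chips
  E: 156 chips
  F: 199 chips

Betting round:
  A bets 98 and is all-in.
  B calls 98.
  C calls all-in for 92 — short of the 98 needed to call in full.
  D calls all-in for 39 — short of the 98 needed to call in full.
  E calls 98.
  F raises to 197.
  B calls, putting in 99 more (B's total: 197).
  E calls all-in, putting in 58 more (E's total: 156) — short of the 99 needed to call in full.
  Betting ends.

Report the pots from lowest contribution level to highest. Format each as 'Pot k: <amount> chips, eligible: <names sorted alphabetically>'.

Pot 1: 234 chips, eligible: A, B, C, D, E, F
Pot 2: 265 chips, eligible: A, B, C, E, F
Pot 3: 24 chips, eligible: A, B, E, F
Pot 4: 174 chips, eligible: B, E, F
Pot 5: 82 chips, eligible: B, F

Derivation:
Contributions: A=98, B=197, C=92, D=39, E=156, F=197
Pot levels (distinct totals of non-folded players): 39, 92, 98, 156, 197
Layer 1-39: 39 each from A, B, C, D, E, F = 39*6 = 234 chips; eligible A, B, C, D, E, F
Layer 40-92: 53 each from A, B, C, E, F = 53*5 = 265 chips; eligible A, B, C, E, F
Layer 93-98: 6 each from A, B, E, F = 6*4 = 24 chips; eligible A, B, E, F
Layer 99-156: 58 each from B, E, F = 58*3 = 174 chips; eligible B, E, F
Layer 157-197: 41 each from B, F = 41*2 = 82 chips; eligible B, F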